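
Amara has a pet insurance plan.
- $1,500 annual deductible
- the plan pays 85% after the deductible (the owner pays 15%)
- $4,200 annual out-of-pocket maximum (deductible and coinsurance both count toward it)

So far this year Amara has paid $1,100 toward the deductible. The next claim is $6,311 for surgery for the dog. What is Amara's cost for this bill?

$1,286.65

$1,100 of the $1,500 deductible is already met, leaving $400.
The remaining $5,911 (= $6,311 − $400) moves to coinsurance.
Owner's 15% share of $5,911 is $886.65.
Owner responsibility before any cap: $400 + $886.65 = $1,286.65.
Year-to-date out-of-pocket becomes $1,100 + $1,286.65 = $2,386.65, still under the $4,200 maximum, so no cap applies.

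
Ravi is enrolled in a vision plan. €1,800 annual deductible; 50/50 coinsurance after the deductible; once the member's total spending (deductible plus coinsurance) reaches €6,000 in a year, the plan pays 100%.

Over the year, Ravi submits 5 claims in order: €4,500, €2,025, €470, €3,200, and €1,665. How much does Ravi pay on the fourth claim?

€1,600

#1 (€4,500): deductible takes €1,800, €2,700 remains; coinsurance €2,700 × 50% = €1,350. Member pays €3,150; OOP now €3,150.
#2 (€2,025): 50% coinsurance on €2,025 = €1,012.50. Member owes €1,012.50 (running OOP €4,162.50).
#3 (€470): deductible met; 50% of €470 = €235. Cost to member: €235. OOP to date €4,397.50.
#4 (€3,200): deductible already satisfied, so member's share is 50% × €3,200 = €1,600. Member owes €1,600 (running OOP €5,997.50).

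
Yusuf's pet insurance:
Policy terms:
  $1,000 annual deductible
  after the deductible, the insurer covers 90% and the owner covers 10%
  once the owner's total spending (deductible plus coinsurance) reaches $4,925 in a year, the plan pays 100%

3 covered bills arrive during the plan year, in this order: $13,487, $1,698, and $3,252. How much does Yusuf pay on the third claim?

$325.20

Bill 1, $13,487: $1,000 finishes the deductible; $12,487 goes to coinsurance; coinsurance $12,487 × 10% = $1,248.70. Owner pays $2,248.70; OOP now $2,248.70.
Bill 2, $1,698: deductible met; 10% of $1,698 = $169.80. Owner pays $169.80; OOP now $2,418.50.
Bill 3, $3,252: deductible already satisfied, so owner's share is 10% × $3,252 = $325.20. Owner pays $325.20; OOP now $2,743.70.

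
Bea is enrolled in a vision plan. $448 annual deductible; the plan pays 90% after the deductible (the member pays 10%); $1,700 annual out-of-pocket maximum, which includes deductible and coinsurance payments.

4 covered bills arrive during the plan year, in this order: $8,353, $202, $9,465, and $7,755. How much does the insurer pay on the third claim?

#1 ($8,353): $448 finishes the deductible; $7,905 goes to coinsurance; member's 10% is $790.50. Member owes $1,238.50 (running OOP $1,238.50). Plan pays $8,353 − $1,238.50 = $7,114.50.
#2 ($202): deductible met; 10% of $202 = $20.20. Member pays $20.20; OOP now $1,258.70. Insurer: $202 − $20.20 = $181.80.
#3 ($9,465): deductible already satisfied, so member's share is 10% × $9,465 = $946.50. That would push OOP to $2,205.20, over the $1,700 cap, so member pays $1,700 − $1,258.70 = $441.30. Insurer: $9,465 − $441.30 = $9,023.70.

$9,023.70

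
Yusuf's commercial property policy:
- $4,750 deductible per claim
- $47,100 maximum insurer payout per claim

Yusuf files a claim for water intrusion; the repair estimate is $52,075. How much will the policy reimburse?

Less the $4,750 deductible: $52,075 − $4,750 = $47,325.
$47,325 exceeds the $47,100 limit, so the insurer pays the limit: $47,100.

$47,100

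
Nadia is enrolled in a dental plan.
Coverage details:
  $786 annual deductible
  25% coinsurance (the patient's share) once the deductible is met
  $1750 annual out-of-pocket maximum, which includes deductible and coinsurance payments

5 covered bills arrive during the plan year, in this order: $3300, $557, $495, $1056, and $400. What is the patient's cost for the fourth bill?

$72.50

Claim 1 — $3300: deductible takes $786, $2514 remains; coinsurance $2514 × 25% = $628.50. Cost to patient: $1414.50. OOP to date $1414.50.
Claim 2 — $557: 25% coinsurance on $557 = $139.25. Patient pays $139.25; OOP now $1553.75.
Claim 3 — $495: deductible already satisfied, so patient's share is 25% × $495 = $123.75. Patient owes $123.75 (running OOP $1677.50).
Claim 4 — $1056: deductible already satisfied, so patient's share is 25% × $1056 = $264. OOP would hit $1941.50 > $1750, so the cap limits the patient to $1750 − $1677.50 = $72.50.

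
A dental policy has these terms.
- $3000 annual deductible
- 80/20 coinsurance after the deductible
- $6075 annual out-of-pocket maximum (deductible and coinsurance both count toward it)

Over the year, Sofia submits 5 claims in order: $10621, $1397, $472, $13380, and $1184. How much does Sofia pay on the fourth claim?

Bill 1, $10621: $3000 finishes the deductible; $7621 goes to coinsurance; patient's 20% is $1524.20. Patient pays $4524.20; OOP now $4524.20.
Bill 2, $1397: deductible already satisfied, so patient's share is 20% × $1397 = $279.40. Patient owes $279.40 (running OOP $4803.60).
Bill 3, $472: 20% coinsurance on $472 = $94.40. Cost to patient: $94.40. OOP to date $4898.
Bill 4, $13380: deductible already satisfied, so patient's share is 20% × $13380 = $2676. OOP would hit $7574 > $6075, so the cap limits the patient to $6075 − $4898 = $1177.

$1177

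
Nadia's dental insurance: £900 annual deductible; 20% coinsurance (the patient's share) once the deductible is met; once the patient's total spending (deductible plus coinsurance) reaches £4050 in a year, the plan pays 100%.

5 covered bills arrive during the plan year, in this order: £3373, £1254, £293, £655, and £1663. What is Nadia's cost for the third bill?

Claim 1 — £3373: deductible takes £900, £2473 remains; patient's 20% is £494.60. Patient owes £1394.60 (running OOP £1394.60).
Claim 2 — £1254: 20% coinsurance on £1254 = £250.80. Patient pays £250.80; OOP now £1645.40.
Claim 3 — £293: deductible already satisfied, so patient's share is 20% × £293 = £58.60. Patient pays £58.60; OOP now £1704.

£58.60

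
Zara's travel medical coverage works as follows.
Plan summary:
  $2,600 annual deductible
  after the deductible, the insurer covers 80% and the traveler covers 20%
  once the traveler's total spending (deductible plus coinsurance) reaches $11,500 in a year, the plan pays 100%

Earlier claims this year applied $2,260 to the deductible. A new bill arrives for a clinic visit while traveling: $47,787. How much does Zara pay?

$9,240

Remaining deductible: $2,600 − $2,260 = $340.
After the $340 deductible portion, $47,787 − $340 = $47,447 is subject to coinsurance.
20% of $47,447 = $9,489.40 falls to the traveler.
Traveler responsibility before any cap: $340 + $9,489.40 = $9,829.40.
Year-to-date out-of-pocket would reach $2,260 + $9,829.40 = $12,089.40, above the $11,500 maximum, so the traveler pays only $11,500 − $2,260 = $9,240.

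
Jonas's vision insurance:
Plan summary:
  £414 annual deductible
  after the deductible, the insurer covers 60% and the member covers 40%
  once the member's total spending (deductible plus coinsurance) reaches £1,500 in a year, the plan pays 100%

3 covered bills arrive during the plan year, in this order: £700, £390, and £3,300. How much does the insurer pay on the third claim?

£2,484.40

Claim 1 — £700: deductible takes £414, £286 remains; coinsurance £286 × 40% = £114.40. Cost to member: £528.40. OOP to date £528.40. Plan pays £700 − £528.40 = £171.60.
Claim 2 — £390: deductible met; 40% of £390 = £156. Member owes £156 (running OOP £684.40). Insurer: £390 − £156 = £234.
Claim 3 — £3,300: 40% coinsurance on £3,300 = £1,320. Adding that to £684.40 gives £2,004.40, past the £1,500 cap; member pays only £1,500 − £684.40 = £815.60. Plan pays £3,300 − £815.60 = £2,484.40.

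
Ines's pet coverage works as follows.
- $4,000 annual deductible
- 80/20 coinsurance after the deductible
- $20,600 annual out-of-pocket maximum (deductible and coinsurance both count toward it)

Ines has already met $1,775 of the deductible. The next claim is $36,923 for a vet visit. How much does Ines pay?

$9,164.60

Remaining deductible: $4,000 − $1,775 = $2,225.
The remaining $34,698 (= $36,923 − $2,225) moves to coinsurance.
20% of $34,698 = $6,939.60 falls to the owner.
So the owner owes $2,225 + $6,939.60 = $9,164.60 before any cap.
Cumulative spending $1,775 + $9,164.60 = $10,939.60 stays under the $20,600 maximum.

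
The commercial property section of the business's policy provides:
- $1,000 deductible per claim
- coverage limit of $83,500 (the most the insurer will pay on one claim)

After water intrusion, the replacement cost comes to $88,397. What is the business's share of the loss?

After the deductible, $88,397 − $1,000 = $87,397 remains.
$87,397 exceeds the $83,500 limit, so the insurer pays the limit: $83,500.
Business's share is the uncovered remainder: $88,397 − $83,500 = $4,897.

$4,897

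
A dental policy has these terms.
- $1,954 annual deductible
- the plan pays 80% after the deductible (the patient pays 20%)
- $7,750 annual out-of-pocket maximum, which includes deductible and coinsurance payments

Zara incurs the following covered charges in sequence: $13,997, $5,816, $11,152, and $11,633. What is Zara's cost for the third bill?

$2,224.20

Bill 1, $13,997: $1,954 finishes the deductible; $12,043 goes to coinsurance; patient's 20% is $2,408.60. Cost to patient: $4,362.60. OOP to date $4,362.60.
Bill 2, $5,816: deductible met; 20% of $5,816 = $1,163.20. Cost to patient: $1,163.20. OOP to date $5,525.80.
Bill 3, $11,152: deductible already satisfied, so patient's share is 20% × $11,152 = $2,230.40. OOP would hit $7,756.20 > $7,750, so the cap limits the patient to $7,750 − $5,525.80 = $2,224.20.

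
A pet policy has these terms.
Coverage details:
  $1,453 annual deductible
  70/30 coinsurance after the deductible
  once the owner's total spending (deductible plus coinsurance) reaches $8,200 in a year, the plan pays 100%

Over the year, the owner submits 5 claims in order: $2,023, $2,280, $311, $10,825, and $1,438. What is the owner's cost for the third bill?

Claim 1 ($2,023): $1,453 finishes the deductible; $570 goes to coinsurance; owner's 30% is $171. Owner pays $1,624; OOP now $1,624.
Claim 2 ($2,280): deductible met; 30% of $2,280 = $684. Cost to owner: $684. OOP to date $2,308.
Claim 3 ($311): 30% coinsurance on $311 = $93.30. Owner pays $93.30; OOP now $2,401.30.

$93.30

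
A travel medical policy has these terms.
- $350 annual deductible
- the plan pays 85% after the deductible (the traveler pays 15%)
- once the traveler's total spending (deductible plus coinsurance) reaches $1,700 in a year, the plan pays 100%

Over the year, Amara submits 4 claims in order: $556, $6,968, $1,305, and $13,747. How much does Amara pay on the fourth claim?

$78.15

#1 ($556): $350 to deductible, leaving $206; traveler's 15% is $30.90. Cost to traveler: $380.90. OOP to date $380.90.
#2 ($6,968): deductible met; 15% of $6,968 = $1,045.20. Traveler owes $1,045.20 (running OOP $1,426.10).
#3 ($1,305): 15% coinsurance on $1,305 = $195.75. Traveler pays $195.75; OOP now $1,621.85.
#4 ($13,747): deductible already satisfied, so traveler's share is 15% × $13,747 = $2,062.05. OOP would hit $3,683.90 > $1,700, so the cap limits the traveler to $1,700 − $1,621.85 = $78.15.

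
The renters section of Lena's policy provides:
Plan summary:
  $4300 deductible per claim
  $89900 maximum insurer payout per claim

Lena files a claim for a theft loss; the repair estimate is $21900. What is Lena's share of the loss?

$4300

Subtract the deductible: $21900 − $4300 = $17600.
That's under the $89900 cap, so the insurer reimburses the full $17600.
Tenant's share is the uncovered remainder: $21900 − $17600 = $4300.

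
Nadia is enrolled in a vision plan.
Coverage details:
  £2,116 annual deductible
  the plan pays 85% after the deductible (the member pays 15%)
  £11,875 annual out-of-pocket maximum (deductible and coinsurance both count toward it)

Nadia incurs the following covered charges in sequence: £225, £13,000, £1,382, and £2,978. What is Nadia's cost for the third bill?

£207.30

Claim 1 — £225: fully absorbed by the deductible. Member owes £225 (running OOP £225).
Claim 2 — £13,000: £1,891 finishes the deductible; £11,109 goes to coinsurance; member's 15% is £1,666.35. Member owes £3,557.35 (running OOP £3,782.35).
Claim 3 — £1,382: deductible met; 15% of £1,382 = £207.30. Member pays £207.30; OOP now £3,989.65.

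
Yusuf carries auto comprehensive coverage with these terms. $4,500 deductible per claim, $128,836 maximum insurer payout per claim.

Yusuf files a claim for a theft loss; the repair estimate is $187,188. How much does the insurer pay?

After the deductible, $187,188 − $4,500 = $182,688 remains.
$182,688 exceeds the $128,836 limit, so the insurer pays the limit: $128,836.

$128,836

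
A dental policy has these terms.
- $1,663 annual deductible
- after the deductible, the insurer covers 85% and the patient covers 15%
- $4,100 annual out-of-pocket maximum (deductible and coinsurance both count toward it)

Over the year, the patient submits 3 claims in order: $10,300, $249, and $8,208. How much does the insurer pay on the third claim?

Bill 1, $10,300: deductible takes $1,663, $8,637 remains; patient's 15% is $1,295.55. Patient pays $2,958.55; OOP now $2,958.55. Insurer: $10,300 − $2,958.55 = $7,341.45.
Bill 2, $249: deductible already satisfied, so patient's share is 15% × $249 = $37.35. Cost to patient: $37.35. OOP to date $2,995.90. Insurer: $249 − $37.35 = $211.65.
Bill 3, $8,208: deductible met; 15% of $8,208 = $1,231.20. Adding that to $2,995.90 gives $4,227.10, past the $4,100 cap; patient pays only $4,100 − $2,995.90 = $1,104.10. Plan pays $8,208 − $1,104.10 = $7,103.90.

$7,103.90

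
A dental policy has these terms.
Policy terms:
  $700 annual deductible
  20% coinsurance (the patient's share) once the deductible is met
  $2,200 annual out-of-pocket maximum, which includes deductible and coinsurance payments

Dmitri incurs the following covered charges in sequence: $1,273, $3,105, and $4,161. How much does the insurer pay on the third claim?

$3,396.60

Bill 1, $1,273: deductible takes $700, $573 remains; coinsurance $573 × 20% = $114.60. Patient owes $814.60 (running OOP $814.60). Plan pays $1,273 − $814.60 = $458.40.
Bill 2, $3,105: deductible already satisfied, so patient's share is 20% × $3,105 = $621. Patient pays $621; OOP now $1,435.60. Plan pays $3,105 − $621 = $2,484.
Bill 3, $4,161: deductible already satisfied, so patient's share is 20% × $4,161 = $832.20. OOP would hit $2,267.80 > $2,200, so the cap limits the patient to $2,200 − $1,435.60 = $764.40. Plan pays $4,161 − $764.40 = $3,396.60.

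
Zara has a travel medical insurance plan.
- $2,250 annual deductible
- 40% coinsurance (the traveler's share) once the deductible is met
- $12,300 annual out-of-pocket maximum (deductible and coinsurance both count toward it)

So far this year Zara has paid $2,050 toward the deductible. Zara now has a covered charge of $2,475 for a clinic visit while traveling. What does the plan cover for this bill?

$2,050 of the $2,250 deductible is already met, leaving $200.
That leaves $2,475 − $200 = $2,275 for coinsurance.
Traveler's 40% share of $2,275 is $910.
That puts the traveler's cost at $200 + $910 = $1,110 before any cap.
Cumulative spending $2,050 + $1,110 = $3,160 stays under the $12,300 maximum.
Insurer pays the balance: $2,475 − $1,110 = $1,365.

$1,365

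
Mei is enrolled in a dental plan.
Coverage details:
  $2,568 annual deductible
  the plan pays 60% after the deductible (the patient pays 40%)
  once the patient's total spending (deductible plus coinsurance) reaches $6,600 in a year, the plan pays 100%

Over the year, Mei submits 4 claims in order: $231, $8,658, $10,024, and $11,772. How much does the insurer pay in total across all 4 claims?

#1 ($231): entire amount goes to the deductible. Cost to patient: $231. OOP to date $231. Plan pays $231 − $231 = $0.
#2 ($8,658): deductible takes $2,337, $6,321 remains; 40% of $6,321 = $2,528.40. Patient owes $4,865.40 (running OOP $5,096.40). Plan pays $8,658 − $4,865.40 = $3,792.60.
#3 ($10,024): 40% coinsurance on $10,024 = $4,009.60. That would push OOP to $9,106, over the $6,600 cap, so patient pays $6,600 − $5,096.40 = $1,503.60. Plan pays $10,024 − $1,503.60 = $8,520.40.
#4 ($11,772): 40% coinsurance on $11,772 = $4,708.80. That would push OOP to $11,308.80, over the $6,600 cap, so patient pays $6,600 − $6,600 = $0. Insurer: $11,772 − $0 = $11,772.
Insurer total = bills − patient's total = $30,685 − $6,600 = $24,085.

$24,085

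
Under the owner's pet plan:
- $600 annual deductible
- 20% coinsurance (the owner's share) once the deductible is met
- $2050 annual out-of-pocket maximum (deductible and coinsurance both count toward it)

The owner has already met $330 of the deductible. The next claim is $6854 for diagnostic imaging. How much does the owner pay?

Deductible still to meet: $600 − $330 = $270.
That leaves $6854 − $270 = $6584 for coinsurance.
20% of $6584 = $1316.80 falls to the owner.
Owner responsibility before any cap: $270 + $1316.80 = $1586.80.
Cumulative spending $330 + $1586.80 = $1916.80 stays under the $2050 maximum.

$1586.80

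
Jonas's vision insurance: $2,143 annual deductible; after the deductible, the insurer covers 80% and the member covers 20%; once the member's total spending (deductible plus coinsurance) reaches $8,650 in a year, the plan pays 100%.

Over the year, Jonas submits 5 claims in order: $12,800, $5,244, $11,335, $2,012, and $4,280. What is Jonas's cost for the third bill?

$2,267

Bill 1, $12,800: $2,143 to deductible, leaving $10,657; member's 20% is $2,131.40. Cost to member: $4,274.40. OOP to date $4,274.40.
Bill 2, $5,244: 20% coinsurance on $5,244 = $1,048.80. Member pays $1,048.80; OOP now $5,323.20.
Bill 3, $11,335: deductible already satisfied, so member's share is 20% × $11,335 = $2,267. Member owes $2,267 (running OOP $7,590.20).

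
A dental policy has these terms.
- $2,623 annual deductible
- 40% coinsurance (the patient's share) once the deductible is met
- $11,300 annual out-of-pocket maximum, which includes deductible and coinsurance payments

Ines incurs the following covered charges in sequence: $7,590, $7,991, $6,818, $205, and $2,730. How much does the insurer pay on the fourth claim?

$123

#1 ($7,590): $2,623 to deductible, leaving $4,967; patient's 40% is $1,986.80. Cost to patient: $4,609.80. OOP to date $4,609.80. Insurer: $7,590 − $4,609.80 = $2,980.20.
#2 ($7,991): deductible already satisfied, so patient's share is 40% × $7,991 = $3,196.40. Cost to patient: $3,196.40. OOP to date $7,806.20. Plan pays $7,991 − $3,196.40 = $4,794.60.
#3 ($6,818): 40% coinsurance on $6,818 = $2,727.20. Patient pays $2,727.20; OOP now $10,533.40. Insurer: $6,818 − $2,727.20 = $4,090.80.
#4 ($205): 40% coinsurance on $205 = $82. Cost to patient: $82. OOP to date $10,615.40. Insurer: $205 − $82 = $123.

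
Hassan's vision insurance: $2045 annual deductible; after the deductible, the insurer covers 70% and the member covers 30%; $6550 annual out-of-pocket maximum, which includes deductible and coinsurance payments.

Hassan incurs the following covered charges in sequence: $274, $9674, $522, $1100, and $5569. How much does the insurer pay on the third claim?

#1 ($274): entire amount goes to the deductible. Cost to member: $274. OOP to date $274. Insurer: $274 − $274 = $0.
#2 ($9674): $1771 finishes the deductible; $7903 goes to coinsurance; 30% of $7903 = $2370.90. Cost to member: $4141.90. OOP to date $4415.90. Plan pays $9674 − $4141.90 = $5532.10.
#3 ($522): deductible met; 30% of $522 = $156.60. Member owes $156.60 (running OOP $4572.50). Plan pays $522 − $156.60 = $365.40.

$365.40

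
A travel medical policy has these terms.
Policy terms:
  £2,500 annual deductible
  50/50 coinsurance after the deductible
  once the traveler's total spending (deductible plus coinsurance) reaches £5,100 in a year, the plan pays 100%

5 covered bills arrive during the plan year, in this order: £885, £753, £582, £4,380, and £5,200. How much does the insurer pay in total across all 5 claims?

£6,700

Claim 1 (£885): all of it applies to the deductible. Traveler owes £885 (running OOP £885). Insurer: £885 − £885 = £0.
Claim 2 (£753): all of it applies to the deductible. Cost to traveler: £753. OOP to date £1,638. Plan pays £753 − £753 = £0.
Claim 3 (£582): all of it applies to the deductible. Traveler pays £582; OOP now £2,220. Insurer: £582 − £582 = £0.
Claim 4 (£4,380): £280 to deductible, leaving £4,100; 50% of £4,100 = £2,050. Traveler owes £2,330 (running OOP £4,550). Insurer: £4,380 − £2,330 = £2,050.
Claim 5 (£5,200): deductible already satisfied, so traveler's share is 50% × £5,200 = £2,600. That would push OOP to £7,150, over the £5,100 cap, so traveler pays £5,100 − £4,550 = £550. Insurer: £5,200 − £550 = £4,650.
Insurer total: £0 + £0 + £0 + £2,050 + £4,650 = £6,700.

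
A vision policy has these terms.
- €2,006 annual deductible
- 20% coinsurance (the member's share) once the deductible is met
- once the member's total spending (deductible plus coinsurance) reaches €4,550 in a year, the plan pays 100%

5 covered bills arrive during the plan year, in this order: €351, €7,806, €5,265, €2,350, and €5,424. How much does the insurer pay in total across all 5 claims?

#1 (€351): entire amount goes to the deductible. Member pays €351; OOP now €351. Plan pays €351 − €351 = €0.
#2 (€7,806): deductible takes €1,655, €6,151 remains; 20% of €6,151 = €1,230.20. Member owes €2,885.20 (running OOP €3,236.20). Insurer: €7,806 − €2,885.20 = €4,920.80.
#3 (€5,265): deductible already satisfied, so member's share is 20% × €5,265 = €1,053. Member owes €1,053 (running OOP €4,289.20). Insurer: €5,265 − €1,053 = €4,212.
#4 (€2,350): 20% coinsurance on €2,350 = €470. OOP would hit €4,759.20 > €4,550, so the cap limits the member to €4,550 − €4,289.20 = €260.80. Plan pays €2,350 − €260.80 = €2,089.20.
#5 (€5,424): 20% coinsurance on €5,424 = €1,084.80. OOP would hit €5,634.80 > €4,550, so the cap limits the member to €4,550 − €4,550 = €0. Plan pays €5,424 − €0 = €5,424.
Insurer total: €0 + €4,920.80 + €4,212 + €2,089.20 + €5,424 = €16,646.

€16,646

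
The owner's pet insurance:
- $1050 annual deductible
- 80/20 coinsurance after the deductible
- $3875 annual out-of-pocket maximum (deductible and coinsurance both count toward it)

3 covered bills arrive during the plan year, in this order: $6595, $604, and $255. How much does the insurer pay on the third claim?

$204

Bill 1, $6595: $1050 finishes the deductible; $5545 goes to coinsurance; coinsurance $5545 × 20% = $1109. Cost to owner: $2159. OOP to date $2159. Insurer: $6595 − $2159 = $4436.
Bill 2, $604: 20% coinsurance on $604 = $120.80. Owner owes $120.80 (running OOP $2279.80). Insurer: $604 − $120.80 = $483.20.
Bill 3, $255: 20% coinsurance on $255 = $51. Cost to owner: $51. OOP to date $2330.80. Insurer: $255 − $51 = $204.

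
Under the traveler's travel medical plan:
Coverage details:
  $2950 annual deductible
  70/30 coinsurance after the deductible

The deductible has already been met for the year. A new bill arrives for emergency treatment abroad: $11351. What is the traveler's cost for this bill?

With the deductible met, the entire $11351 is subject to coinsurance.
Traveler's 30% share of $11351 is $3405.30.

$3405.30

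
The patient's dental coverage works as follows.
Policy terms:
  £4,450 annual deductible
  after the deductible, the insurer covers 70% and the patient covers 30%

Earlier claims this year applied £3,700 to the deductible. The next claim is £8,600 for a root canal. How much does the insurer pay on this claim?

Deductible still to meet: £4,450 − £3,700 = £750.
After the £750 deductible portion, £8,600 − £750 = £7,850 is subject to coinsurance.
Patient's 30% share of £7,850 is £2,355.
So the patient owes £750 + £2,355 = £3,105.
Insurer pays the balance: £8,600 − £3,105 = £5,495.

£5,495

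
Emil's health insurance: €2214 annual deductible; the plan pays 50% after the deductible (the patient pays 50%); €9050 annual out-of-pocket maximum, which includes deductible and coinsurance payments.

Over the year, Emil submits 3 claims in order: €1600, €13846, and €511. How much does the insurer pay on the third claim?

Bill 1, €1600: entire amount goes to the deductible. Patient pays €1600; OOP now €1600. Plan pays €1600 − €1600 = €0.
Bill 2, €13846: €614 to deductible, leaving €13232; 50% of €13232 = €6616. Patient owes €7230 (running OOP €8830). Plan pays €13846 − €7230 = €6616.
Bill 3, €511: 50% coinsurance on €511 = €255.50. Adding that to €8830 gives €9085.50, past the €9050 cap; patient pays only €9050 − €8830 = €220. Plan pays €511 − €220 = €291.

€291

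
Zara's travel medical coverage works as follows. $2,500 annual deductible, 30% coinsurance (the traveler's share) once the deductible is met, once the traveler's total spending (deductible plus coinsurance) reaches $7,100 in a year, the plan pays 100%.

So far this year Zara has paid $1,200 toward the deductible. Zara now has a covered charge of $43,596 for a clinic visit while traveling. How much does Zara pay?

$5,900

Remaining deductible: $2,500 − $1,200 = $1,300.
The remaining $42,296 (= $43,596 − $1,300) moves to coinsurance.
30% of $42,296 = $12,688.80 falls to the traveler.
Traveler responsibility before any cap: $1,300 + $12,688.80 = $13,988.80.
That would bring total out-of-pocket to $15,188.80, past the $7,100 cap. The traveler is capped at $7,100 − $1,200 = $5,900 on this claim.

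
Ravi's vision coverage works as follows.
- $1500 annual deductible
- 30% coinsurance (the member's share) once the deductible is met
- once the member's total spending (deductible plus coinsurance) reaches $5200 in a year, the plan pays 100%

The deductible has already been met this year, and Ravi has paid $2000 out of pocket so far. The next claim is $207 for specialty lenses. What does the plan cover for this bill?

$144.90

The deductible is already satisfied, so the full bill goes to coinsurance.
30% of $207 = $62.10 falls to the member.
Cumulative spending $2000 + $62.10 = $2062.10 stays under the $5200 maximum.
The plan picks up $207 − $62.10 = $144.90.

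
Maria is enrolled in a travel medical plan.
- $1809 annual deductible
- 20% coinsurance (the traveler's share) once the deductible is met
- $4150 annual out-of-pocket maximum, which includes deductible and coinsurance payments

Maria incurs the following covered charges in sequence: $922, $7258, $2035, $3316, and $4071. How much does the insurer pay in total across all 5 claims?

Claim 1 ($922): entire amount goes to the deductible. Cost to traveler: $922. OOP to date $922. Plan pays $922 − $922 = $0.
Claim 2 ($7258): $887 to deductible, leaving $6371; coinsurance $6371 × 20% = $1274.20. Cost to traveler: $2161.20. OOP to date $3083.20. Plan pays $7258 − $2161.20 = $5096.80.
Claim 3 ($2035): deductible met; 20% of $2035 = $407. Traveler owes $407 (running OOP $3490.20). Plan pays $2035 − $407 = $1628.
Claim 4 ($3316): deductible already satisfied, so traveler's share is 20% × $3316 = $663.20. OOP would hit $4153.40 > $4150, so the cap limits the traveler to $4150 − $3490.20 = $659.80. Plan pays $3316 − $659.80 = $2656.20.
Claim 5 ($4071): deductible already satisfied, so traveler's share is 20% × $4071 = $814.20. OOP would hit $4964.20 > $4150, so the cap limits the traveler to $4150 − $4150 = $0. Insurer: $4071 − $0 = $4071.
Insurer total = bills − traveler's total = $17602 − $4150 = $13452.

$13452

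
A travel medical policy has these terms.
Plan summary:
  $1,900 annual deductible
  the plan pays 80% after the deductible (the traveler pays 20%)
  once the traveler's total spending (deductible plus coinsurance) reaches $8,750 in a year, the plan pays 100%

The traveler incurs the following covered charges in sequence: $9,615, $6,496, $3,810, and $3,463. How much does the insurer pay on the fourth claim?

Claim 1 — $9,615: $1,900 to deductible, leaving $7,715; coinsurance $7,715 × 20% = $1,543. Traveler owes $3,443 (running OOP $3,443). Insurer: $9,615 − $3,443 = $6,172.
Claim 2 — $6,496: 20% coinsurance on $6,496 = $1,299.20. Traveler owes $1,299.20 (running OOP $4,742.20). Plan pays $6,496 − $1,299.20 = $5,196.80.
Claim 3 — $3,810: deductible already satisfied, so traveler's share is 20% × $3,810 = $762. Cost to traveler: $762. OOP to date $5,504.20. Insurer: $3,810 − $762 = $3,048.
Claim 4 — $3,463: deductible met; 20% of $3,463 = $692.60. Cost to traveler: $692.60. OOP to date $6,196.80. Plan pays $3,463 − $692.60 = $2,770.40.

$2,770.40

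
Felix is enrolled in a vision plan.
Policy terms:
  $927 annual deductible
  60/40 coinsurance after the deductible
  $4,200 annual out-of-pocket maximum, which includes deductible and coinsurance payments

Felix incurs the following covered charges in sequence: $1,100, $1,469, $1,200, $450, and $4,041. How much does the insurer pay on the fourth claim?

Bill 1, $1,100: $927 finishes the deductible; $173 goes to coinsurance; coinsurance $173 × 40% = $69.20. Cost to member: $996.20. OOP to date $996.20. Plan pays $1,100 − $996.20 = $103.80.
Bill 2, $1,469: 40% coinsurance on $1,469 = $587.60. Member pays $587.60; OOP now $1,583.80. Plan pays $1,469 − $587.60 = $881.40.
Bill 3, $1,200: 40% coinsurance on $1,200 = $480. Member owes $480 (running OOP $2,063.80). Plan pays $1,200 − $480 = $720.
Bill 4, $450: 40% coinsurance on $450 = $180. Member owes $180 (running OOP $2,243.80). Plan pays $450 − $180 = $270.

$270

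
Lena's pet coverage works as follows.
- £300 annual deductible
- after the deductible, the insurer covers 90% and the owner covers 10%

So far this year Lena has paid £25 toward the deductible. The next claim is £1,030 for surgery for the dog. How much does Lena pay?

Deductible still to meet: £300 − £25 = £275.
The remaining £755 (= £1,030 − £275) moves to coinsurance.
10% of £755 = £75.50 falls to the owner.
So the owner owes £275 + £75.50 = £350.50.

£350.50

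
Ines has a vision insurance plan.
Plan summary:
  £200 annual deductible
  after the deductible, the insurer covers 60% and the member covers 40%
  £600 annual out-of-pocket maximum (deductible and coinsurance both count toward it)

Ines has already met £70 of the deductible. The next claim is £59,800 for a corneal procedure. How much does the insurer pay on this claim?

£59,270

Deductible still to meet: £200 − £70 = £130.
After the £130 deductible portion, £59,800 − £130 = £59,670 is subject to coinsurance.
Coinsurance: £59,670 × 40% = £23,868.
That puts the member's cost at £130 + £23,868 = £23,998 before any cap.
Adding £23,998 to the £70 already spent would give £24,068, which exceeds the £600 cap; the member pays just £600 − £70 = £530.
The plan picks up £59,800 − £530 = £59,270.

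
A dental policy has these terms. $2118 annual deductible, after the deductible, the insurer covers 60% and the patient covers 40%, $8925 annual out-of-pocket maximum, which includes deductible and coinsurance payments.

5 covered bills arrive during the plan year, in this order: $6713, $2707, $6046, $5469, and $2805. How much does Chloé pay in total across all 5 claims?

Bill 1, $6713: $2118 finishes the deductible; $4595 goes to coinsurance; patient's 40% is $1838. Patient owes $3956 (running OOP $3956).
Bill 2, $2707: 40% coinsurance on $2707 = $1082.80. Cost to patient: $1082.80. OOP to date $5038.80.
Bill 3, $6046: 40% coinsurance on $6046 = $2418.40. Patient owes $2418.40 (running OOP $7457.20).
Bill 4, $5469: deductible met; 40% of $5469 = $2187.60. That would push OOP to $9644.80, over the $8925 cap, so patient pays $8925 − $7457.20 = $1467.80.
Bill 5, $2805: 40% coinsurance on $2805 = $1122. Adding that to $8925 gives $10047, past the $8925 cap; patient pays only $8925 − $8925 = $0.
Summing the patient's payments: $3956 + $1082.80 + $2418.40 + $1467.80 + $0 = $8925.

$8925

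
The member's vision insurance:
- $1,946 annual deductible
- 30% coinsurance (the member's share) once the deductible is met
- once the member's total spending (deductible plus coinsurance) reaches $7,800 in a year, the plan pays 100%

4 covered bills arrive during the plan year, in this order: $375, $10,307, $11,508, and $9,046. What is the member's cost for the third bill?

#1 ($375): entire amount goes to the deductible. Cost to member: $375. OOP to date $375.
#2 ($10,307): deductible takes $1,571, $8,736 remains; coinsurance $8,736 × 30% = $2,620.80. Member pays $4,191.80; OOP now $4,566.80.
#3 ($11,508): 30% coinsurance on $11,508 = $3,452.40. Adding that to $4,566.80 gives $8,019.20, past the $7,800 cap; member pays only $7,800 − $4,566.80 = $3,233.20.

$3,233.20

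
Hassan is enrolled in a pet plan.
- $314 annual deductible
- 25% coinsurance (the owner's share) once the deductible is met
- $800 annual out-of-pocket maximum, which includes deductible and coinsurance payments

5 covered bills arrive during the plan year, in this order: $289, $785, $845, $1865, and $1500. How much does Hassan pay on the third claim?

#1 ($289): fully absorbed by the deductible. Owner pays $289; OOP now $289.
#2 ($785): $25 to deductible, leaving $760; 25% of $760 = $190. Owner owes $215 (running OOP $504).
#3 ($845): deductible met; 25% of $845 = $211.25. Cost to owner: $211.25. OOP to date $715.25.

$211.25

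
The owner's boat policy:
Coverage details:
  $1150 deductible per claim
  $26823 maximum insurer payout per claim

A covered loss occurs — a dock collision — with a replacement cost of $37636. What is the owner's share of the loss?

$10813

Less the $1150 deductible: $37636 − $1150 = $36486.
Since $36486 > $26823, the payout is capped at $26823.
Owner's share is the uncovered remainder: $37636 − $26823 = $10813.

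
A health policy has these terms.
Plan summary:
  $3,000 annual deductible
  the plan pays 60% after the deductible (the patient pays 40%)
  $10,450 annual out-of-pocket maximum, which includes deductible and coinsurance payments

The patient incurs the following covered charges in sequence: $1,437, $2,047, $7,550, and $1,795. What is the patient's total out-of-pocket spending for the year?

$6,931.60

#1 ($1,437): all of it applies to the deductible. Cost to patient: $1,437. OOP to date $1,437.
#2 ($2,047): $1,563 finishes the deductible; $484 goes to coinsurance; patient's 40% is $193.60. Patient pays $1,756.60; OOP now $3,193.60.
#3 ($7,550): deductible already satisfied, so patient's share is 40% × $7,550 = $3,020. Patient owes $3,020 (running OOP $6,213.60).
#4 ($1,795): deductible already satisfied, so patient's share is 40% × $1,795 = $718. Cost to patient: $718. OOP to date $6,931.60.
Total paid by the patient: $1,437 + $1,756.60 + $3,020 + $718 = $6,931.60.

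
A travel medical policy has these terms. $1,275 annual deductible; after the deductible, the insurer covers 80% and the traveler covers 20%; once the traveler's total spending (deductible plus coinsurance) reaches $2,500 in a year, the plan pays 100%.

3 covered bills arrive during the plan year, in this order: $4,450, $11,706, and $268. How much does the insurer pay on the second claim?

Bill 1, $4,450: $1,275 to deductible, leaving $3,175; 20% of $3,175 = $635. Cost to traveler: $1,910. OOP to date $1,910. Plan pays $4,450 − $1,910 = $2,540.
Bill 2, $11,706: 20% coinsurance on $11,706 = $2,341.20. Adding that to $1,910 gives $4,251.20, past the $2,500 cap; traveler pays only $2,500 − $1,910 = $590. Plan pays $11,706 − $590 = $11,116.

$11,116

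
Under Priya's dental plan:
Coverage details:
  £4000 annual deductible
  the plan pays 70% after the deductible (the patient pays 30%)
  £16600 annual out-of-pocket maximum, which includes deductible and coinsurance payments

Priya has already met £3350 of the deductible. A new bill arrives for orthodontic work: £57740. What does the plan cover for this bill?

£3350 of the £4000 deductible is already met, leaving £650.
The remaining £57090 (= £57740 − £650) moves to coinsurance.
Coinsurance: £57090 × 30% = £17127.
Patient responsibility before any cap: £650 + £17127 = £17777.
That would bring total out-of-pocket to £21127, past the £16600 cap. The patient is capped at £16600 − £3350 = £13250 on this claim.
Insurer pays the balance: £57740 − £13250 = £44490.

£44490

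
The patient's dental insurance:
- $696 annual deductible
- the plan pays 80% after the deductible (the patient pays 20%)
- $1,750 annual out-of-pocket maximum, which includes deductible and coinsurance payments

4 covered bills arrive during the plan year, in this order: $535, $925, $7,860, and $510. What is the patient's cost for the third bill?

$901.20

Claim 1 — $535: fully absorbed by the deductible. Cost to patient: $535. OOP to date $535.
Claim 2 — $925: $161 finishes the deductible; $764 goes to coinsurance; coinsurance $764 × 20% = $152.80. Patient pays $313.80; OOP now $848.80.
Claim 3 — $7,860: deductible already satisfied, so patient's share is 20% × $7,860 = $1,572. OOP would hit $2,420.80 > $1,750, so the cap limits the patient to $1,750 − $848.80 = $901.20.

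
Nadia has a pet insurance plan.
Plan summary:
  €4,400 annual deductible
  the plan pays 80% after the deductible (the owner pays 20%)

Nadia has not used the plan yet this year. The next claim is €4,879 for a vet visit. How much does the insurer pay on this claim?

The full €4,400 deductible is still open; €4,400 of this bill applies to it.
The remaining €479 (= €4,879 − €4,400) moves to coinsurance.
Coinsurance: €479 × 20% = €95.80.
That puts the owner's cost at €4,400 + €95.80 = €4,495.80.
The insurer covers the remainder: €4,879 − €4,495.80 = €383.20.

€383.20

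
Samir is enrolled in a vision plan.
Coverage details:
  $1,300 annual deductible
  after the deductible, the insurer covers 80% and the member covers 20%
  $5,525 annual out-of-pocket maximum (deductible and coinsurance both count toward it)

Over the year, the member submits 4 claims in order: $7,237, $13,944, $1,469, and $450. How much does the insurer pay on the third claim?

$1,220.20

Bill 1, $7,237: $1,300 finishes the deductible; $5,937 goes to coinsurance; member's 20% is $1,187.40. Cost to member: $2,487.40. OOP to date $2,487.40. Insurer: $7,237 − $2,487.40 = $4,749.60.
Bill 2, $13,944: 20% coinsurance on $13,944 = $2,788.80. Cost to member: $2,788.80. OOP to date $5,276.20. Insurer: $13,944 − $2,788.80 = $11,155.20.
Bill 3, $1,469: 20% coinsurance on $1,469 = $293.80. OOP would hit $5,570 > $5,525, so the cap limits the member to $5,525 − $5,276.20 = $248.80. Insurer: $1,469 − $248.80 = $1,220.20.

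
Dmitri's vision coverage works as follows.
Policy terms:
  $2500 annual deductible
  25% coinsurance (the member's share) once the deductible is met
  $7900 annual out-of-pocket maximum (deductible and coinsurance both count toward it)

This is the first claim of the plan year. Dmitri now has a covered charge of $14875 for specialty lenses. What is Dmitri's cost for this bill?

Nothing has been paid toward the $2500 deductible, so the first $2500 of this charge is applied there.
That leaves $14875 − $2500 = $12375 for coinsurance.
Member's 25% share of $12375 is $3093.75.
Member responsibility before any cap: $2500 + $3093.75 = $5593.75.
Total out-of-pocket so far would be $0 + $5593.75 = $5593.75, below the $7900 cap — no reduction.

$5593.75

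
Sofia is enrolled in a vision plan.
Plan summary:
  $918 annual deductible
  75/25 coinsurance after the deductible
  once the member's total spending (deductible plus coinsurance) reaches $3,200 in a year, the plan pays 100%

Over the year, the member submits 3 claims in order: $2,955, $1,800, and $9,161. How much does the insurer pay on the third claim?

$7,838.25

#1 ($2,955): $918 to deductible, leaving $2,037; 25% of $2,037 = $509.25. Member pays $1,427.25; OOP now $1,427.25. Insurer: $2,955 − $1,427.25 = $1,527.75.
#2 ($1,800): deductible met; 25% of $1,800 = $450. Member owes $450 (running OOP $1,877.25). Insurer: $1,800 − $450 = $1,350.
#3 ($9,161): deductible met; 25% of $9,161 = $2,290.25. That would push OOP to $4,167.50, over the $3,200 cap, so member pays $3,200 − $1,877.25 = $1,322.75. Plan pays $9,161 − $1,322.75 = $7,838.25.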